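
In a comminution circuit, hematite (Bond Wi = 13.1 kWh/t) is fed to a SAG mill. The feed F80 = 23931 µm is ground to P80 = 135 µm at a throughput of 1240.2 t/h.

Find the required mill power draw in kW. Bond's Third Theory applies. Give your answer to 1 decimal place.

P = 12932.6 kW

W = 10 Wi (P80^-0.5 − F80^-0.5)
W = 10·13.1·(1/√135 − 1/√23931) = 10·13.1·(0.079602) = 10.4279 kWh/t
P = W·T = 10.4279·1240.2 = 12932.6 kW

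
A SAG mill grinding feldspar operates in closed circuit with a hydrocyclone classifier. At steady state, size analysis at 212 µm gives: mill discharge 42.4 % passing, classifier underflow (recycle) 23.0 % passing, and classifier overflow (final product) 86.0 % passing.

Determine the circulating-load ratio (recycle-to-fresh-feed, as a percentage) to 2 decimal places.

Balance %-passing 212 µm (r = R/F):
d + r·d = r·u + o → r(d−u) = o−d
r = (86.0 − 42.4)/(42.4 − 23.0) = 43.6/19.4 = 2.2474
CL = 100·r = 224.74 %

CL = 224.74 %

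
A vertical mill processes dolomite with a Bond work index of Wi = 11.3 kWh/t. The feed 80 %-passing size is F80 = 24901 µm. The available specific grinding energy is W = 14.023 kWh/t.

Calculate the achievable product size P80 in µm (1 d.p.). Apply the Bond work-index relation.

P80 = 58.8 µm

W = 10 Wi (1/√P80 − 1/√F80)  [Bond]
⇒ 1/√P80 = W/(10 Wi) + 1/√F80
  = 14.0230/(10·11.3) + 1/√24901 = 0.124097 + 0.006337 = 0.130434
P80 = (1/0.130434)² = 7.6667² = 58.78 µm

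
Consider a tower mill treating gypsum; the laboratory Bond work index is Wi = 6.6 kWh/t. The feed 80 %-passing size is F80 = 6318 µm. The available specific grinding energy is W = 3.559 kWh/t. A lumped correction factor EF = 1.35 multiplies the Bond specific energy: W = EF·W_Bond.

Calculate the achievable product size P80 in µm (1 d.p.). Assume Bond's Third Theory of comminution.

P80 = 362.5 µm

W = 10·Wi·[P80^(−½) − F80^(−½)]
W_Bond = W / EF = 3.559 / 1.35 = 2.6363 kWh/t
P80^-0.5 = F80^-0.5 + W_Bond/(10 Wi)
  = 2.6363/(10·6.6) + 1/√6318 = 0.039944 + 0.012581 = 0.052525
P80 = (1/0.052525)² = 19.0386² = 362.47 µm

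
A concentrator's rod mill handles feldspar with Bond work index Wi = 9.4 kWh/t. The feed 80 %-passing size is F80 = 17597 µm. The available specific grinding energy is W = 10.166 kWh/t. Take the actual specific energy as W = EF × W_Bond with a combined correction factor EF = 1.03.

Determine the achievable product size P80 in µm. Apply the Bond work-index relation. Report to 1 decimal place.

W = 10·Wi·(P80^(-½) − F80^(-½))
W_Bond = W / EF = 10.166 / 1.03 = 9.8699 kWh/t
P80^(−½) = W_Bond/(10 Wi) + F80^(−½)
  = 9.8699/(10·9.4) + 1/√17597 = 0.104999 + 0.007538 = 0.112537
P80 = (1/0.112537)² = 8.8859² = 78.96 µm

P80 = 79.0 µm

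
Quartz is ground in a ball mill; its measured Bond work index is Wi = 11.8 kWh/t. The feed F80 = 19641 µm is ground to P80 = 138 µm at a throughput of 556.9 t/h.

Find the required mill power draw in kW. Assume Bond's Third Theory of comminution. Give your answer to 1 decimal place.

W = 10·Wi·[P80^(−½) − F80^(−½)]
W = 10·11.8·(1/√138 − 1/√19641) = 10·11.8·(0.077990) = 9.2029 kWh/t
P = W·T = 9.2029·556.9 = 5125.1 kW

P = 5125.1 kW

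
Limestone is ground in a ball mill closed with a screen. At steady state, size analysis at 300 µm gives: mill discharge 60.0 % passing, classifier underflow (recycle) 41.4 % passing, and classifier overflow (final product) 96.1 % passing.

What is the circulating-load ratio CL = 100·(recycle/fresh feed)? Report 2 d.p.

CL = 194.09 %

Balance %-passing 300 µm (r = R/F):
d + r·d = r·u + o → r(d−u) = o−d
r = (96.1 − 60.0)/(60.0 − 41.4) = 36.1/18.6 = 1.9409
CL = 100·r = 194.09 %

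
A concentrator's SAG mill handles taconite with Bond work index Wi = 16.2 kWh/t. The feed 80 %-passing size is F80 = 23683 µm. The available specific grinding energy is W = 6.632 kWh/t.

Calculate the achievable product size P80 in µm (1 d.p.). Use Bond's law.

P80 = 444.4 µm

Bond: W = 10·Wi·(1/√P80 − 1/√F80)
⇒ 1/√P80 = W/(10 Wi) + 1/√F80
  = 6.6320/(10·16.2) + 1/√23683 = 0.040938 + 0.006498 = 0.047436
P80 = (1/0.047436)² = 21.0809² = 444.40 µm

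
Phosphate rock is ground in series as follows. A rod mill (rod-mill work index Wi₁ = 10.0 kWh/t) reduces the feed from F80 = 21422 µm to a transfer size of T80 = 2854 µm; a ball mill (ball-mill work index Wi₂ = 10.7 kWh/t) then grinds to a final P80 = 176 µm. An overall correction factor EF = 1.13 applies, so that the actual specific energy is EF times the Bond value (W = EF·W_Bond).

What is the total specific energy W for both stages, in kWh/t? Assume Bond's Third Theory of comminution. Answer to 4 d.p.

W = 8.1938 kWh/t

W = 10·Wi·(P80^(-½) − F80^(-½))
Stage 1 (21422→2854 µm, Wi₁=10.0): W₁ = 10·10.0·(0.018719 − 0.006832) = 1.1886 kWh/t
Stage 2 (2854→176 µm, Wi₂=10.7): W₂ = 10·10.7·(0.075378 − 0.018719) = 6.0625 kWh/t
W = W₁ + W₂ = 1.1886 + 6.0625 = 7.2512 kWh/t
Corrected W = EF·W_Bond = 1.13·7.2512 = 8.1938 kWh/t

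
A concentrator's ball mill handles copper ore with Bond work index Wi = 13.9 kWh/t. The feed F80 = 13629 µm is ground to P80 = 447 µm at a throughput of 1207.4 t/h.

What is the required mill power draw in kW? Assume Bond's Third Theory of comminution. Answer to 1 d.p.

W = 10 Wi (P80^-0.5 − F80^-0.5)
W = 10·13.9·(1/√447 − 1/√13629) = 10·13.9·(0.038733) = 5.3838 kWh/t
P_mill = W·ṁ = 5.3838·1207.4 = 6500.4 kW

P = 6500.4 kW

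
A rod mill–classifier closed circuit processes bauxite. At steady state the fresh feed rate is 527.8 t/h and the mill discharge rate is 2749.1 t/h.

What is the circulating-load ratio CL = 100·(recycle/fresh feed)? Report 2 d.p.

Steady state: M = F + R.
R = M − F = 2749.1 − 527.8 = 2221.3 t/h
CL = 100·R/F = 100·2221.3/527.8 = 420.86 %

CL = 420.86 %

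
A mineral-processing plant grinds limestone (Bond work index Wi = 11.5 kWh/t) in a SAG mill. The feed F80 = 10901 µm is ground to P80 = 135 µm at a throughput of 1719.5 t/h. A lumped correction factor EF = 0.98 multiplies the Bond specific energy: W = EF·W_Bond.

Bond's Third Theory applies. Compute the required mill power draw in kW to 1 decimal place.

W = 10 Wi / √P80 − 10 Wi / √F80
W = 10·11.5·(1/√135 − 1/√10901) = 10·11.5·(0.076488) = 8.7962 kWh/t
Apply correction: 8.7962 × 0.98 = 8.6203 kWh/t
Mill draw = 8.6203 × 1719.5 = 14822.5 kW

P = 14822.5 kW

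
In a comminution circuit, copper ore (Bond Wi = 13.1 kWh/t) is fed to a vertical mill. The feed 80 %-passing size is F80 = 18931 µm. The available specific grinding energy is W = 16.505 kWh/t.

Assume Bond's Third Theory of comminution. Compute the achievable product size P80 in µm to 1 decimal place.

P80 = 56.3 µm

W = 10·Wi·[P80^(−½) − F80^(−½)]
P80^(−½) = W/(10 Wi) + F80^(−½)
  = 16.5050/(10·13.1) + 1/√18931 = 0.125992 + 0.007268 = 0.133260
P80 = (1/0.133260)² = 7.5041² = 56.31 µm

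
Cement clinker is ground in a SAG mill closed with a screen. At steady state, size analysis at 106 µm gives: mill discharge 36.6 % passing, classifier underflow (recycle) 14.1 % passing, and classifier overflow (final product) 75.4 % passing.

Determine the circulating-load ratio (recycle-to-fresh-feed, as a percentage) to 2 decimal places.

CL = 172.44 %

Two-product formula at 106 µm:
(1+r)d = ru + o → r = (o−d)/(d−u)
r = (75.4 − 36.6)/(36.6 − 14.1) = 38.8/22.5 = 1.7244
CL = 100·r = 172.44 %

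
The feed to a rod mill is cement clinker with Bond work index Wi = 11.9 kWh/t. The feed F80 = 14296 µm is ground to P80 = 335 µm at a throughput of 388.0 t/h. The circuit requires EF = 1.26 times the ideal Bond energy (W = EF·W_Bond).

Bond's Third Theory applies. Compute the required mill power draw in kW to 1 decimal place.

P = 2692.0 kW

Bond: W = 10·Wi·(1/√P80 − 1/√F80)
W = 10·11.9·(1/√335 − 1/√14296) = 10·11.9·(0.046272) = 5.5064 kWh/t
W_actual = 1.26 × 5.5064 = 6.9381 kWh/t
Power = W × throughput = 6.9381 kWh/t × 388.0 t/h = 2692.0 kW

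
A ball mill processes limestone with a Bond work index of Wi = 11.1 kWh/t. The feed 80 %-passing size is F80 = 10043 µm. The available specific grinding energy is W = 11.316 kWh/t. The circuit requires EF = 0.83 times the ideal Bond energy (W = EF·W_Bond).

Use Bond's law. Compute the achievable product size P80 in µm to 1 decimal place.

W_Bond = 10·Wi·(1/√P₈₀ − 1/√F₈₀)
W_Bond = W / EF = 11.316 / 0.83 = 13.6337 kWh/t
⇒ 1/√P80 = W_Bond/(10 Wi) + 1/√F80
  = 13.6337/(10·11.1) + 1/√10043 = 0.122826 + 0.009979 = 0.132805
P80 = (1/0.132805)² = 7.5298² = 56.70 µm

P80 = 56.7 µm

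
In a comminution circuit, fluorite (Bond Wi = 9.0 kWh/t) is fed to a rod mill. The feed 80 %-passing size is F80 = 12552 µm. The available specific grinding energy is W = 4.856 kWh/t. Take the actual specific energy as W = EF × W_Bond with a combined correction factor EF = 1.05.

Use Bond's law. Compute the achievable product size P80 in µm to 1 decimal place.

P80 = 274.9 µm

Bond:  W = 10 Wi (1/√P − 1/√F)
W_Bond = W / EF = 4.856 / 1.05 = 4.6248 kWh/t
⇒ 1/√P80 = W_Bond/(10·Wi) + 1/√F80
  = 4.6248/(10·9.0) + 1/√12552 = 0.051386 + 0.008926 = 0.060312
P80 = (1/0.060312)² = 16.5805² = 274.91 µm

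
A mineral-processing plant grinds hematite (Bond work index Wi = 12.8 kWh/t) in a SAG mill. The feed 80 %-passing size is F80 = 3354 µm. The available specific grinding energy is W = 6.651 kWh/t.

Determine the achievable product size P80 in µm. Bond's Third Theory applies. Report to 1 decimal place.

W = 10 Wi (1/√P80 − 1/√F80)  [Bond]
P80^(−½) = W/(10 Wi) + F80^(−½)
  = 6.6510/(10·12.8) + 1/√3354 = 0.051961 + 0.017267 = 0.069228
P80 = (1/0.069228)² = 14.4450² = 208.66 µm

P80 = 208.7 µm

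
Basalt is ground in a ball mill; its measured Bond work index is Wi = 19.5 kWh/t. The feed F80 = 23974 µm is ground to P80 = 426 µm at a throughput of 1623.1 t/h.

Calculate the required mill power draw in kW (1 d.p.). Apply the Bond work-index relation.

Bond:  W = 10 Wi (1/√P − 1/√F)
W = 10·19.5·(1/√426 − 1/√23974) = 10·19.5·(0.041992) = 8.1884 kWh/t
Mill draw = 8.1884 × 1623.1 = 13290.6 kW

P = 13290.6 kW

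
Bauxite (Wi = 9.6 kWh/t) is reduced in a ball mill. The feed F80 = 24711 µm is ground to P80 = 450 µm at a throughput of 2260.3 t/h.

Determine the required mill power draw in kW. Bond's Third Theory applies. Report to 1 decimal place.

P = 8848.6 kW

W = 10·Wi·(P80^(-½) − F80^(-½))
W = 10·9.6·(1/√450 − 1/√24711) = 10·9.6·(0.040779) = 3.9148 kWh/t
Mill draw = 3.9148 × 2260.3 = 8848.6 kW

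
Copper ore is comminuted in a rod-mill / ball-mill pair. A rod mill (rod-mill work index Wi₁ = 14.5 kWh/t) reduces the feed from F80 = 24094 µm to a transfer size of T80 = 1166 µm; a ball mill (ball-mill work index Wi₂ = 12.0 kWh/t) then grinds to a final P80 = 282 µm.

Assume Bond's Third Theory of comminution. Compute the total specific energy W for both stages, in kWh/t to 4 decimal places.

W = 10 Wi (P80^-0.5 − F80^-0.5)
Stage 1 (24094→1166 µm, Wi₁=14.5): W₁ = 10·14.5·(0.029285 − 0.006442) = 3.3122 kWh/t
Stage 2 (1166→282 µm, Wi₂=12.0): W₂ = 10·12.0·(0.059549 − 0.029285) = 3.6317 kWh/t
W = W₁ + W₂ = 3.3122 + 3.6317 = 6.9439 kWh/t

W = 6.9439 kWh/t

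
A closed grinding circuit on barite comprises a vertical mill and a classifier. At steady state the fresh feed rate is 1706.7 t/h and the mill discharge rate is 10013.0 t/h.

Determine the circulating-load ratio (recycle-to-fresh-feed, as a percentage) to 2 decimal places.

Discharge = new feed + return, hence
R = M − F = 10013.0 − 1706.7 = 8306.3 t/h
CL = 100·R/F = 100·8306.3/1706.7 = 486.69 %

CL = 486.69 %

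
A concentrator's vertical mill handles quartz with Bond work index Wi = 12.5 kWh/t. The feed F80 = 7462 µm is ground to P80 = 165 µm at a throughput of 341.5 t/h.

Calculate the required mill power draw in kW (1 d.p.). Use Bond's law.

P = 2829.1 kW

Bond: W = 10·Wi·(1/√P80 − 1/√F80)
W = 10·12.5·(1/√165 − 1/√7462) = 10·12.5·(0.066274) = 8.2842 kWh/t
P_mill = W·ṁ = 8.2842·341.5 = 2829.1 kW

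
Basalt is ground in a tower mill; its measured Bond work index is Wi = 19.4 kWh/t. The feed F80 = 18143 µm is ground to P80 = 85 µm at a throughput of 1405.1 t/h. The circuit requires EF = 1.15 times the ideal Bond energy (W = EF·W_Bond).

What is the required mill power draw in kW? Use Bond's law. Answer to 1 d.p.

P = 31674.1 kW

Bond:  W = 10 Wi (1/√P − 1/√F)
W = 10·19.4·(1/√85 − 1/√18143) = 10·19.4·(0.101041) = 19.6020 kWh/t
Apply correction: 19.6020 × 1.15 = 22.5423 kWh/t
Power = W × throughput = 22.5423 kWh/t × 1405.1 t/h = 31674.1 kW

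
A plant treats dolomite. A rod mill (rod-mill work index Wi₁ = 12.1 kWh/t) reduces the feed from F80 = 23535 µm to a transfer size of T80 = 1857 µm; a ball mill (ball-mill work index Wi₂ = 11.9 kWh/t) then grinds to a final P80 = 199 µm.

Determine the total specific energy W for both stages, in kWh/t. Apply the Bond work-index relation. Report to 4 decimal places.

W = 10·Wi·[P80^(−½) − F80^(−½)]
Stage 1 (23535→1857 µm, Wi₁=12.1): W₁ = 10·12.1·(0.023206 − 0.006518) = 2.0192 kWh/t
Stage 2 (1857→199 µm, Wi₂=11.9): W₂ = 10·11.9·(0.070888 − 0.023206) = 5.6742 kWh/t
W = W₁ + W₂ = 2.0192 + 5.6742 = 7.6934 kWh/t

W = 7.6934 kWh/t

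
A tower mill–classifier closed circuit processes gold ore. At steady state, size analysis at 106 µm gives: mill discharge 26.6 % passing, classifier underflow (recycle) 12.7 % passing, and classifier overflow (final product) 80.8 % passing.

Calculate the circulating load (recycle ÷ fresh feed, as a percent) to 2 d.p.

CL = 389.93 %

Let r = R/F. Size balance at 106 µm:
(1+r)d = ru + o → r = (o−d)/(d−u)
r = (80.8 − 26.6)/(26.6 − 12.7) = 54.2/13.9 = 3.8993
CL = 100·r = 389.93 %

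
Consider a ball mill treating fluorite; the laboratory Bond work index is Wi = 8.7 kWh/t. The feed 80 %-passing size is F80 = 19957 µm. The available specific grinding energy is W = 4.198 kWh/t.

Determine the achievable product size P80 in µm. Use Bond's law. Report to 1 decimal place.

W = 10 Wi (1/√P80 − 1/√F80)  [Bond]
P80^(−½) = W/(10 Wi) + F80^(−½)
  = 4.1980/(10·8.7) + 1/√19957 = 0.048253 + 0.007079 = 0.055332
P80 = (1/0.055332)² = 18.0729² = 326.63 µm

P80 = 326.6 µm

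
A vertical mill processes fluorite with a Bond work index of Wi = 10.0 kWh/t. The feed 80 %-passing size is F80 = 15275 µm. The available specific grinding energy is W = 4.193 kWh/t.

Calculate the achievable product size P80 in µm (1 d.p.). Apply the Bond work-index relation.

P80 = 399.7 µm

W = 10·Wi·(P80^(-½) − F80^(-½))
1/√P80 = 1/√F80 + W/(10·Wi)
  = 4.1930/(10·10.0) + 1/√15275 = 0.041930 + 0.008091 = 0.050021
P80 = (1/0.050021)² = 19.9915² = 399.66 µm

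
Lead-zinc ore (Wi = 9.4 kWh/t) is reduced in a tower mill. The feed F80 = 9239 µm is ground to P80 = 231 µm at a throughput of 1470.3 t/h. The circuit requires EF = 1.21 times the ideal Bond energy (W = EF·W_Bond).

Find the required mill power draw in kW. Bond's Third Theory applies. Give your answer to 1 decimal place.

P = 9263.2 kW

W_Bond = 10·Wi·(1/√P₈₀ − 1/√F₈₀)
W = 10·9.4·(1/√231 − 1/√9239) = 10·9.4·(0.055391) = 5.2068 kWh/t
W_actual = 1.21 × 5.2068 = 6.3002 kWh/t
P_mill = W·ṁ = 6.3002·1470.3 = 9263.2 kW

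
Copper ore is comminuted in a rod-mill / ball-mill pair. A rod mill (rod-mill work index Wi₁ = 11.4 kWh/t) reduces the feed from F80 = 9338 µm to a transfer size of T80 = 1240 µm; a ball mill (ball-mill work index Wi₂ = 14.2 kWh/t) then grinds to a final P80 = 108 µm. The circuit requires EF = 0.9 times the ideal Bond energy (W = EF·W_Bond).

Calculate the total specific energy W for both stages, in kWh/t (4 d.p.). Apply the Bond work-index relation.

W = 10 Wi (P80^-0.5 − F80^-0.5)
Stage 1 (9338→1240 µm, Wi₁=11.4): W₁ = 10·11.4·(0.028398 − 0.010348) = 2.0577 kWh/t
Stage 2 (1240→108 µm, Wi₂=14.2): W₂ = 10·14.2·(0.096225 − 0.028398) = 9.6314 kWh/t
W = W₁ + W₂ = 2.0577 + 9.6314 = 11.6891 kWh/t
With EF = 0.9: W = 11.6891·0.9 = 10.5202 kWh/t

W = 10.5202 kWh/t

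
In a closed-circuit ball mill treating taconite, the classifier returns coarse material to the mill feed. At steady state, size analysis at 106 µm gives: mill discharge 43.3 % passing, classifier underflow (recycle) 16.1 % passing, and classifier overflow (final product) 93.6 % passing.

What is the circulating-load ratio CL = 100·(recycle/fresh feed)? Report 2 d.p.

CL = 184.93 %

Mass balance on the −106 µm fraction:
(1+r)·d = r·u + o ⇒ r = (o−d)/(d−u)
r = (93.6 − 43.3)/(43.3 − 16.1) = 50.3/27.2 = 1.8493
CL = 100·r = 184.93 %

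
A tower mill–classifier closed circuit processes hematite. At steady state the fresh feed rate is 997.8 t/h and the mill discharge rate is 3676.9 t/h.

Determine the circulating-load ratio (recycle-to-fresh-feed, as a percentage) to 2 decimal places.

CL = 268.50 %

Mill node: discharge = fresh + recycle.
R = M − F = 3676.9 − 997.8 = 2679.1 t/h
CL = 100·R/F = 100·2679.1/997.8 = 268.50 %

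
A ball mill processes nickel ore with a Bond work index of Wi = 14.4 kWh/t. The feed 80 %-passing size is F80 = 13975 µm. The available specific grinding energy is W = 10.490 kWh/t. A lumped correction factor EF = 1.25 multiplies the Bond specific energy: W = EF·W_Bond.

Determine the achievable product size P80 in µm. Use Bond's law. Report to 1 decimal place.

Bond:  W = 10 Wi (1/√P − 1/√F)
W_Bond = W / EF = 10.490 / 1.25 = 8.3920 kWh/t
P80^(−½) = W_Bond/(10 Wi) + F80^(−½)
  = 8.3920/(10·14.4) + 1/√13975 = 0.058278 + 0.008459 = 0.066737
P80 = (1/0.066737)² = 14.9842² = 224.53 µm

P80 = 224.5 µm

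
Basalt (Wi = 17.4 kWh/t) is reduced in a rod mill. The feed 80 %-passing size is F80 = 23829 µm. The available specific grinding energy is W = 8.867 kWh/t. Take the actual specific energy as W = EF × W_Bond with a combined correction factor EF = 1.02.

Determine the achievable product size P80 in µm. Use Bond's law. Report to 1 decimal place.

W = 10 Wi / √P80 − 10 Wi / √F80
W_Bond = W / EF = 8.867 / 1.02 = 8.6931 kWh/t
⇒ 1/√P80 = W_Bond/(10·Wi) + 1/√F80
  = 8.6931/(10·17.4) + 1/√23829 = 0.049961 + 0.006478 = 0.056439
P80 = (1/0.056439)² = 17.7184² = 313.94 µm

P80 = 313.9 µm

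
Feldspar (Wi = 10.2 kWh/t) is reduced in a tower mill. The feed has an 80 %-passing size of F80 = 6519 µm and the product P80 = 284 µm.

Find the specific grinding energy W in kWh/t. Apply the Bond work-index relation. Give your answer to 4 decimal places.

Bond:  W = 10 Wi (1/√P − 1/√F)
1/√284 = 0.059339;  1/√6519 = 0.012385
W = 10·10.2·(0.059339 − 0.012385) = 4.7893 kWh/t

W = 4.7893 kWh/t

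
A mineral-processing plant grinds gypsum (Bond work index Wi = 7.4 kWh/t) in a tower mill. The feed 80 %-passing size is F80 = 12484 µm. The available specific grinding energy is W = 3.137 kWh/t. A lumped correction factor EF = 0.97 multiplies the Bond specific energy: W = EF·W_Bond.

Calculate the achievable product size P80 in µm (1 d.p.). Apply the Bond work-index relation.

W = 10·Wi·[P80^(−½) − F80^(−½)]
W_Bond = W / EF = 3.137 / 0.97 = 3.2340 kWh/t
⇒ 1/√P80 = W_Bond/(10·Wi) + 1/√F80
  = 3.2340/(10·7.4) + 1/√12484 = 0.043703 + 0.008950 = 0.052653
P80 = (1/0.052653)² = 18.9923² = 360.71 µm

P80 = 360.7 µm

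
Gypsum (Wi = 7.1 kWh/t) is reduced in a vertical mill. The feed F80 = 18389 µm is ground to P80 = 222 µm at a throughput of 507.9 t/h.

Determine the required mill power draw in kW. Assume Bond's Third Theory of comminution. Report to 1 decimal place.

P = 2154.3 kW

W = 10 Wi (1/√P80 − 1/√F80)  [Bond]
W = 10·7.1·(1/√222 − 1/√18389) = 10·7.1·(0.059741) = 4.2416 kWh/t
Power = W × throughput = 4.2416 kWh/t × 507.9 t/h = 2154.3 kW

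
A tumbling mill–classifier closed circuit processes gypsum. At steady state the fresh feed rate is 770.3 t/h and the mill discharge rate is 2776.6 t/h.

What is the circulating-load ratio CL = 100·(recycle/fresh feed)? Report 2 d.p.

CL = 260.46 %

Mill node: discharge = fresh + recycle.
R = M − F = 2776.6 − 770.3 = 2006.3 t/h
CL = 100·R/F = 100·2006.3/770.3 = 260.46 %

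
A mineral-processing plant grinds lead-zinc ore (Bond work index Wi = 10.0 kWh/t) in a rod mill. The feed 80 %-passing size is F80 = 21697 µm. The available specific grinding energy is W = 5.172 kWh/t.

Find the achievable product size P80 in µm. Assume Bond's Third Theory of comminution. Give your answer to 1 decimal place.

Bond: W = 10·Wi·(1/√P80 − 1/√F80)
P80^(−½) = W/(10 Wi) + F80^(−½)
  = 5.1720/(10·10.0) + 1/√21697 = 0.051720 + 0.006789 = 0.058509
P80 = (1/0.058509)² = 17.0914² = 292.12 µm

P80 = 292.1 µm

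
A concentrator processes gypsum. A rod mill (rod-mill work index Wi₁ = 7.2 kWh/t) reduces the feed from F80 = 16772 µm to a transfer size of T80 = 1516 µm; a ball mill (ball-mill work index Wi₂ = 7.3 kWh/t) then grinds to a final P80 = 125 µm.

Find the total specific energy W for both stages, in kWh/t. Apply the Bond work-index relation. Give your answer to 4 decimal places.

W = 5.9477 kWh/t

W = 10·Wi·[P80^(−½) − F80^(−½)]
Stage 1 (16772→1516 µm, Wi₁=7.2): W₁ = 10·7.2·(0.025683 − 0.007722) = 1.2932 kWh/t
Stage 2 (1516→125 µm, Wi₂=7.3): W₂ = 10·7.3·(0.089443 − 0.025683) = 4.6544 kWh/t
W = W₁ + W₂ = 1.2932 + 4.6544 = 5.9477 kWh/t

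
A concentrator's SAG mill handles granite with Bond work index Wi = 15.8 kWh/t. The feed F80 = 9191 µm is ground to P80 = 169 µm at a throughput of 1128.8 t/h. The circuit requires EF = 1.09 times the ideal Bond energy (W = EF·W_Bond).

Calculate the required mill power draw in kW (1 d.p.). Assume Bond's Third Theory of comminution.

W = 10 Wi (1/√P80 − 1/√F80)  [Bond]
W = 10·15.8·(1/√169 − 1/√9191) = 10·15.8·(0.066492) = 10.5058 kWh/t
With EF = 1.09: W = 10.5058·1.09 = 11.4513 kWh/t
P_mill = W·ṁ = 11.4513·1128.8 = 12926.2 kW

P = 12926.2 kW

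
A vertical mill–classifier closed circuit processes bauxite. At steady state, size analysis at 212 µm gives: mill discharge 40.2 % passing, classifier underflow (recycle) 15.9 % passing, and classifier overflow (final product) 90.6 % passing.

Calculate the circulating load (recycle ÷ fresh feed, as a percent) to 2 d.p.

Balance %-passing 212 µm (r = R/F):
d + r·d = r·u + o → r(d−u) = o−d
r = (90.6 − 40.2)/(40.2 − 15.9) = 50.4/24.3 = 2.0741
CL = 100·r = 207.41 %

CL = 207.41 %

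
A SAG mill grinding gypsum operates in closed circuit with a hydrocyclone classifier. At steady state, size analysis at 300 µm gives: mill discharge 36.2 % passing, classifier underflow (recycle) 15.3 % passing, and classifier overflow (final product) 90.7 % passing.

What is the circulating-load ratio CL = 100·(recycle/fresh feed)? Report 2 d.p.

CL = 260.77 %

Let r = R/F. Size balance at 300 µm:
(1+r)·d = r·u + o ⇒ r = (o−d)/(d−u)
r = (90.7 − 36.2)/(36.2 − 15.3) = 54.5/20.9 = 2.6077
CL = 100·r = 260.77 %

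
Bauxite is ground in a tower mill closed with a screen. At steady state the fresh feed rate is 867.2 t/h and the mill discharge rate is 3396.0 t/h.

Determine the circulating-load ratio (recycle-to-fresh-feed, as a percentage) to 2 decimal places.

CL = 291.61 %

M = F + R at steady state, so:
R = M − F = 3396.0 − 867.2 = 2528.8 t/h
CL = 100·R/F = 100·2528.8/867.2 = 291.61 %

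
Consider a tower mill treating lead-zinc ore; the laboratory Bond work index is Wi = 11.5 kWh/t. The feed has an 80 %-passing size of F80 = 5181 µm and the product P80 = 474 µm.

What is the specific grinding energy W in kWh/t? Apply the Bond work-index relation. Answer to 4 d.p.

W = 3.6844 kWh/t

W = 10 Wi (1/√P80 − 1/√F80)  [Bond]
1/√474 = 0.045932;  1/√5181 = 0.013893
W = 10·11.5·(0.045932 − 0.013893) = 3.6844 kWh/t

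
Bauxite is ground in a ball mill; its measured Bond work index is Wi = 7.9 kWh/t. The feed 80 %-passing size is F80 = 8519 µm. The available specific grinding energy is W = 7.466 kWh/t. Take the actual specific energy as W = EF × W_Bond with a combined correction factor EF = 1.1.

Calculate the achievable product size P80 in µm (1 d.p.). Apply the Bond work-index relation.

P80 = 106.8 µm

Bond: W = 10·Wi·(1/√P80 − 1/√F80)
W_Bond = W / EF = 7.466 / 1.1 = 6.7873 kWh/t
⇒ 1/√P80 = W_Bond/(10 Wi) + 1/√F80
  = 6.7873/(10·7.9) + 1/√8519 = 0.085915 + 0.010834 = 0.096749
P80 = (1/0.096749)² = 10.3360² = 106.83 µm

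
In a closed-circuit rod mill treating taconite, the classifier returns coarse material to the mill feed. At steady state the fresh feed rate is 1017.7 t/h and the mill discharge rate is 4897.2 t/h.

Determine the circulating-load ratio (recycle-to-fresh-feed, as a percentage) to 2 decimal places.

Steady state: M = F + R.
R = M − F = 4897.2 − 1017.7 = 3879.5 t/h
CL = 100·R/F = 100·3879.5/1017.7 = 381.20 %

CL = 381.20 %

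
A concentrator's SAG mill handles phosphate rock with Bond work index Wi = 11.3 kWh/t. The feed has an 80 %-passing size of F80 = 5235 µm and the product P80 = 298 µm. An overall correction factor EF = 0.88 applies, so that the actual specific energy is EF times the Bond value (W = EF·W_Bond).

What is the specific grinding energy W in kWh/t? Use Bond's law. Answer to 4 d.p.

W = 4.3860 kWh/t

W_Bond = 10·Wi·(1/√P₈₀ − 1/√F₈₀)
1/√298 = 0.057928;  1/√5235 = 0.013821
W = 10·11.3·(0.057928 − 0.013821) = 4.9841 kWh/t
With EF = 0.88: W = 4.9841·0.88 = 4.3860 kWh/t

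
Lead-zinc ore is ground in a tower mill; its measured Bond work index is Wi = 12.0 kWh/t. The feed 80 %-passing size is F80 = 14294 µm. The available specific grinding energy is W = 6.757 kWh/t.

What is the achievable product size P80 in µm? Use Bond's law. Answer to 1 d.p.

W = 10 Wi (P80^-0.5 − F80^-0.5)
⇒ 1/√P80 = W/(10 Wi) + 1/√F80
  = 6.7570/(10·12.0) + 1/√14294 = 0.056308 + 0.008364 = 0.064673
P80 = (1/0.064673)² = 15.4625² = 239.09 µm

P80 = 239.1 µm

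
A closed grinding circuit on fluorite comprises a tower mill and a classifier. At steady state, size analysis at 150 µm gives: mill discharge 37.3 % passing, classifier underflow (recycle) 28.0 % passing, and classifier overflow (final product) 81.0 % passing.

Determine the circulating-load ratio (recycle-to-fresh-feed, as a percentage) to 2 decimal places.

CL = 469.89 %

Let r = R/F. Size balance at 150 µm:
(1+r)·d = r·u + o ⇒ r = (o−d)/(d−u)
r = (81.0 − 37.3)/(37.3 − 28.0) = 43.7/9.3 = 4.6989
CL = 100·r = 469.89 %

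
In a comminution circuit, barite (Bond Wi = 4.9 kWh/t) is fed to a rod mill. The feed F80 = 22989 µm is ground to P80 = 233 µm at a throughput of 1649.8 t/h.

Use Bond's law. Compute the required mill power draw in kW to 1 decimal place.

P = 4762.8 kW

Bond:  W = 10 Wi (1/√P − 1/√F)
W = 10·4.9·(1/√233 − 1/√22989) = 10·4.9·(0.058917) = 2.8869 kWh/t
Mill draw = 2.8869 × 1649.8 = 4762.8 kW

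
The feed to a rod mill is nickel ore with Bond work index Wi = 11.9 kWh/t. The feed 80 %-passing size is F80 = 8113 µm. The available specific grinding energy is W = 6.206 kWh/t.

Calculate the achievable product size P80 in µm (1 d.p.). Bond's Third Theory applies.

W = 10·Wi·[P80^(−½) − F80^(−½)]
P80^-0.5 = F80^-0.5 + W/(10 Wi)
  = 6.2060/(10·11.9) + 1/√8113 = 0.052151 + 0.011102 = 0.063253
P80 = (1/0.063253)² = 15.8094² = 249.94 µm

P80 = 249.9 µm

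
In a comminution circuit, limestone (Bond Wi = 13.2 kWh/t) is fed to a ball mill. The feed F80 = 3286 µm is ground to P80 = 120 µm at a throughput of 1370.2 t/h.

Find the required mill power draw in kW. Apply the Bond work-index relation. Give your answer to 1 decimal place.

P = 13355.6 kW

W = 10 Wi (P80^-0.5 − F80^-0.5)
W = 10·13.2·(1/√120 − 1/√3286) = 10·13.2·(0.073842) = 9.7472 kWh/t
P = W·T = 9.7472·1370.2 = 13355.6 kW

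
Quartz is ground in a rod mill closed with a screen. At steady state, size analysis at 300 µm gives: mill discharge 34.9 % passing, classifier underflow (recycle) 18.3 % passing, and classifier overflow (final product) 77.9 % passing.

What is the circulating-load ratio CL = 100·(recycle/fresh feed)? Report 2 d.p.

CL = 259.04 %

Two-product formula at 300 µm:
d + r·d = r·u + o → r(d−u) = o−d
r = (77.9 − 34.9)/(34.9 − 18.3) = 43.0/16.6 = 2.5904
CL = 100·r = 259.04 %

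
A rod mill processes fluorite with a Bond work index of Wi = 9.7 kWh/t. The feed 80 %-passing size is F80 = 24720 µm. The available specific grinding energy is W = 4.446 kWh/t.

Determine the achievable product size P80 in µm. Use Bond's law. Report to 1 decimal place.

W = 10·Wi·[P80^(−½) − F80^(−½)]
⇒ 1/√P80 = W/(10·Wi) + 1/√F80
  = 4.4460/(10·9.7) + 1/√24720 = 0.045835 + 0.006360 = 0.052195
P80 = (1/0.052195)² = 19.1588² = 367.06 µm

P80 = 367.1 µm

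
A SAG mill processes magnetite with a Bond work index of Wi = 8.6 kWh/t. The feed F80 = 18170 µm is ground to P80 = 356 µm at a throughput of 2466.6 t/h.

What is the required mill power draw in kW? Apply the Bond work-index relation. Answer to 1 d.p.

W = 10 Wi / √P80 − 10 Wi / √F80
W = 10·8.6·(1/√356 − 1/√18170) = 10·8.6·(0.045581) = 3.9200 kWh/t
P = W·T = 3.9200·2466.6 = 9669.0 kW

P = 9669.0 kW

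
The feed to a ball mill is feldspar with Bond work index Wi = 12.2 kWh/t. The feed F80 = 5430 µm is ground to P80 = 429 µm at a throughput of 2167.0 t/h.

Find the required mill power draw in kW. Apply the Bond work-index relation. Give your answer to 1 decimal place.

P = 9176.4 kW

Bond: W = 10·Wi·(1/√P80 − 1/√F80)
W = 10·12.2·(1/√429 − 1/√5430) = 10·12.2·(0.034710) = 4.2346 kWh/t
P = W·T = 4.2346·2167.0 = 9176.4 kW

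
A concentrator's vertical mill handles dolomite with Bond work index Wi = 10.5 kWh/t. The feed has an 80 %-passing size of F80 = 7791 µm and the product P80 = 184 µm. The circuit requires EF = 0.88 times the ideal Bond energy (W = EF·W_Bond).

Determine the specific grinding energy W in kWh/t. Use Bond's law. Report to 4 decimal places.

W = 5.7650 kWh/t

W = 10 Wi / √P80 − 10 Wi / √F80
1/√184 = 0.073721;  1/√7791 = 0.011329
W = 10·10.5·(0.073721 − 0.011329) = 6.5511 kWh/t
With EF = 0.88: W = 6.5511·0.88 = 5.7650 kWh/t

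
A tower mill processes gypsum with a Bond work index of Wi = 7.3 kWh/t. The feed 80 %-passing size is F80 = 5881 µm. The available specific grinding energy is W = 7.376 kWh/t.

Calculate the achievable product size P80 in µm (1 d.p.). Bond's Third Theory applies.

W = 10 Wi (1/√P80 − 1/√F80)  [Bond]
⇒ 1/√P80 = W/(10 Wi) + 1/√F80
  = 7.3760/(10·7.3) + 1/√5881 = 0.101041 + 0.013040 = 0.114081
P80 = (1/0.114081)² = 8.7657² = 76.84 µm

P80 = 76.8 µm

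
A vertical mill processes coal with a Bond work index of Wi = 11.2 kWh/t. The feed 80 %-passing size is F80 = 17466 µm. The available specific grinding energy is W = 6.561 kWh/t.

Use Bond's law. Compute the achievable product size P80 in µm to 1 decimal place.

Bond: W = 10·Wi·(1/√P80 − 1/√F80)
P80^-0.5 = F80^-0.5 + W/(10 Wi)
  = 6.5610/(10·11.2) + 1/√17466 = 0.058580 + 0.007567 = 0.066147
P80 = (1/0.066147)² = 15.1178² = 228.55 µm

P80 = 228.5 µm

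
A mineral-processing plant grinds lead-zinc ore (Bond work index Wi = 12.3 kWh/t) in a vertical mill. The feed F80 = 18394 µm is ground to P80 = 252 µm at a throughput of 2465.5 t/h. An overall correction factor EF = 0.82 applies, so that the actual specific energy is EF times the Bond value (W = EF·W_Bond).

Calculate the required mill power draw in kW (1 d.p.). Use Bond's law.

P = 13831.2 kW

W = 10 Wi (P80^-0.5 − F80^-0.5)
W = 10·12.3·(1/√252 − 1/√18394) = 10·12.3·(0.055621) = 6.8414 kWh/t
Corrected W = EF·W_Bond = 0.82·6.8414 = 5.6099 kWh/t
P_mill = W·ṁ = 5.6099·2465.5 = 13831.2 kW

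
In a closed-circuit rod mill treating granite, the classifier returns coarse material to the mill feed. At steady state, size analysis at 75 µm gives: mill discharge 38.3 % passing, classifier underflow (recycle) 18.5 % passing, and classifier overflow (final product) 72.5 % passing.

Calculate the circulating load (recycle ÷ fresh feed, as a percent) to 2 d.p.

Mass balance on the −75 µm fraction:
Fd + Rd = Ru + Fo ⇒ R/F = (o−d)/(d−u)
r = (72.5 − 38.3)/(38.3 − 18.5) = 34.2/19.8 = 1.7273
CL = 100·r = 172.73 %

CL = 172.73 %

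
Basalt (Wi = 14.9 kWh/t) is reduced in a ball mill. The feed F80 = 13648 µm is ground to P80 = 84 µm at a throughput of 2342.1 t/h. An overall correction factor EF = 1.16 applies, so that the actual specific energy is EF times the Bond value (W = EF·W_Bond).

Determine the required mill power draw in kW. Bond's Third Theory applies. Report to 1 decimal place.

W = 10·Wi·(P80^(-½) − F80^(-½))
W = 10·14.9·(1/√84 − 1/√13648) = 10·14.9·(0.100549) = 14.9818 kWh/t
Apply correction: 14.9818 × 1.16 = 17.3789 kWh/t
Mill draw = 17.3789 × 2342.1 = 40703.1 kW

P = 40703.1 kW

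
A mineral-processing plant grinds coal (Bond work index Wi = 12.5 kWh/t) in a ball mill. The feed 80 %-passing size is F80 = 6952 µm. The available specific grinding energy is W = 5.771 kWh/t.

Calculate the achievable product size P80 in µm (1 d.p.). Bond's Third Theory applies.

P80 = 295.6 µm

W = 10·Wi·(P80^(-½) − F80^(-½))
⇒ 1/√P80 = W/(10 Wi) + 1/√F80
  = 5.7710/(10·12.5) + 1/√6952 = 0.046168 + 0.011993 = 0.058161
P80 = (1/0.058161)² = 17.1935² = 295.62 µm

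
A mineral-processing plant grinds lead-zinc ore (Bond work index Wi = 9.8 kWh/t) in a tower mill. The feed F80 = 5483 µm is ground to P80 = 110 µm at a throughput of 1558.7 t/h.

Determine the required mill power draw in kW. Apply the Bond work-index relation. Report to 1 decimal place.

P = 12501.5 kW

Bond: W = 10·Wi·(1/√P80 − 1/√F80)
W = 10·9.8·(1/√110 − 1/√5483) = 10·9.8·(0.081841) = 8.0205 kWh/t
P_mill = W·ṁ = 8.0205·1558.7 = 12501.5 kW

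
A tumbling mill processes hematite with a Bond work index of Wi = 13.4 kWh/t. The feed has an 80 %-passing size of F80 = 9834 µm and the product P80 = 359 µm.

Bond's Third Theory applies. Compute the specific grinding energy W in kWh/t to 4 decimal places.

W = 5.7210 kWh/t

W = 10·Wi·(P80^(-½) − F80^(-½))
1/√359 = 0.052778;  1/√9834 = 0.010084
W = 10·13.4·(0.052778 − 0.010084) = 5.7210 kWh/t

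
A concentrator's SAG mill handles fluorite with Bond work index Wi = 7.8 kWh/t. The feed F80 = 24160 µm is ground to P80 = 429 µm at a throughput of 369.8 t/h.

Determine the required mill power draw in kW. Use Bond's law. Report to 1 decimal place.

W = 10 Wi (1/√P80 − 1/√F80)  [Bond]
W = 10·7.8·(1/√429 − 1/√24160) = 10·7.8·(0.041847) = 3.2641 kWh/t
Power = W × throughput = 3.2641 kWh/t × 369.8 t/h = 1207.0 kW

P = 1207.0 kW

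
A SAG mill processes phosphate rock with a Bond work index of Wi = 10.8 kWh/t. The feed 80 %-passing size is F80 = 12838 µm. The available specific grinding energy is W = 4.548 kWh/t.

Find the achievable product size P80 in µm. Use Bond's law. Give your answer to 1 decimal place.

W = 10 Wi / √P80 − 10 Wi / √F80
⇒ 1/√P80 = W/(10 Wi) + 1/√F80
  = 4.5480/(10·10.8) + 1/√12838 = 0.042111 + 0.008826 = 0.050937
P80 = (1/0.050937)² = 19.6322² = 385.42 µm

P80 = 385.4 µm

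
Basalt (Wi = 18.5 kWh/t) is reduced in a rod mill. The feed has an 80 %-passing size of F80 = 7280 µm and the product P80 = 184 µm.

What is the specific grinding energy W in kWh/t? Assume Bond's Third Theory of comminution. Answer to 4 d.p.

W = 11.4701 kWh/t

W = 10·Wi·(P80^(-½) − F80^(-½))
1/√184 = 0.073721;  1/√7280 = 0.011720
W = 10·18.5·(0.073721 − 0.011720) = 11.4701 kWh/t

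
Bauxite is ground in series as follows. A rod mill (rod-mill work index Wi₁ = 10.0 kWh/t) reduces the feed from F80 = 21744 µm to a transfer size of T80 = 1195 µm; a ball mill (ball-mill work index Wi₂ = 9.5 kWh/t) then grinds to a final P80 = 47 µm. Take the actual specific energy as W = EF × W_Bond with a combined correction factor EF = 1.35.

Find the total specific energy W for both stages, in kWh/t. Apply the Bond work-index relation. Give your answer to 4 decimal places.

W = 17.9869 kWh/t

Bond:  W = 10 Wi (1/√P − 1/√F)
Stage 1 (21744→1195 µm, Wi₁=10.0): W₁ = 10·10.0·(0.028928 − 0.006782) = 2.2146 kWh/t
Stage 2 (1195→47 µm, Wi₂=9.5): W₂ = 10·9.5·(0.145865 − 0.028928) = 11.1090 kWh/t
W = W₁ + W₂ = 2.2146 + 11.1090 = 13.3237 kWh/t
Apply correction: 13.3237 × 1.35 = 17.9869 kWh/t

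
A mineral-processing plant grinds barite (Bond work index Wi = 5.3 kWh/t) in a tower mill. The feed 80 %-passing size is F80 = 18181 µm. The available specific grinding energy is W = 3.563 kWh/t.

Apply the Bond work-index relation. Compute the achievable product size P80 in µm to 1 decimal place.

P80 = 179.5 µm

W = 10 Wi / √P80 − 10 Wi / √F80
P80^(−½) = W/(10 Wi) + F80^(−½)
  = 3.5630/(10·5.3) + 1/√18181 = 0.067226 + 0.007416 = 0.074643
P80 = (1/0.074643)² = 13.3971² = 179.48 µm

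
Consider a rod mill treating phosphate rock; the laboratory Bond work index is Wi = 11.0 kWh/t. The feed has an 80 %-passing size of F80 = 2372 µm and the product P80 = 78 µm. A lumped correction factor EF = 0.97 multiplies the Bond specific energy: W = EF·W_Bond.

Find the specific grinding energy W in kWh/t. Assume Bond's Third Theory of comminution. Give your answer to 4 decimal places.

Bond: W = 10·Wi·(1/√P80 − 1/√F80)
1/√78 = 0.113228;  1/√2372 = 0.020533
W = 10·11.0·(0.113228 − 0.020533) = 10.1965 kWh/t
Corrected W = EF·W_Bond = 0.97·10.1965 = 9.8906 kWh/t

W = 9.8906 kWh/t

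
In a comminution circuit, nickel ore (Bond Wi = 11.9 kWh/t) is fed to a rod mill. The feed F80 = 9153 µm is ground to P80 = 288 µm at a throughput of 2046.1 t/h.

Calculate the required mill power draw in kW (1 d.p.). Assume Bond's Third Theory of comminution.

P = 11802.5 kW

W = 10 Wi / √P80 − 10 Wi / √F80
W = 10·11.9·(1/√288 − 1/√9153) = 10·11.9·(0.048473) = 5.7683 kWh/t
Power = W × throughput = 5.7683 kWh/t × 2046.1 t/h = 11802.5 kW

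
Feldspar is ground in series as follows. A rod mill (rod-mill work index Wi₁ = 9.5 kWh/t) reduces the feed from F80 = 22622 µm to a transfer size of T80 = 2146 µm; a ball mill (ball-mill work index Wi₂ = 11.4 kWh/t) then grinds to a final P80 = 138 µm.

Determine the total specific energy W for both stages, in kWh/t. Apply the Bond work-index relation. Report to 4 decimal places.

W = 8.6626 kWh/t

W = 10 Wi / √P80 − 10 Wi / √F80
Stage 1 (22622→2146 µm, Wi₁=9.5): W₁ = 10·9.5·(0.021587 − 0.006649) = 1.4191 kWh/t
Stage 2 (2146→138 µm, Wi₂=11.4): W₂ = 10·11.4·(0.085126 − 0.021587) = 7.2434 kWh/t
W = W₁ + W₂ = 1.4191 + 7.2434 = 8.6626 kWh/t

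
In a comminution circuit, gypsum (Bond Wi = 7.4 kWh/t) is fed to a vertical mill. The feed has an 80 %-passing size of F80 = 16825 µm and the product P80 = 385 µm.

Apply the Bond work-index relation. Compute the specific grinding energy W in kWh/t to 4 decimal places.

W = 3.2009 kWh/t

W = 10 Wi (1/√P80 − 1/√F80)  [Bond]
1/√385 = 0.050965;  1/√16825 = 0.007709
W = 10·7.4·(0.050965 − 0.007709) = 3.2009 kWh/t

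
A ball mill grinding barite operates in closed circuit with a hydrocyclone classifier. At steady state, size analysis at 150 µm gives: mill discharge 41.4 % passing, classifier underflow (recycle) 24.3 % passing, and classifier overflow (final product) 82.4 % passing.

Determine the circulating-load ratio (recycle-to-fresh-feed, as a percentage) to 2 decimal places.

CL = 239.77 %

Let r = R/F. Size balance at 150 µm:
r = (o − d)/(d − u)
r = (82.4 − 41.4)/(41.4 − 24.3) = 41.0/17.1 = 2.3977
CL = 100·r = 239.77 %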